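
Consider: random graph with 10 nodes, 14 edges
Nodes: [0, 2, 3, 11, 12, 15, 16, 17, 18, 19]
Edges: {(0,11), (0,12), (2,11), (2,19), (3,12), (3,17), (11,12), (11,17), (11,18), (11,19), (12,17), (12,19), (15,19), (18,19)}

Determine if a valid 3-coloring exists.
Yes, G is 3-colorable

A valid 3-coloring: color 1: [3, 11, 15, 16]; color 2: [0, 17, 19]; color 3: [2, 12, 18].
(χ(G) = 3 ≤ 3.)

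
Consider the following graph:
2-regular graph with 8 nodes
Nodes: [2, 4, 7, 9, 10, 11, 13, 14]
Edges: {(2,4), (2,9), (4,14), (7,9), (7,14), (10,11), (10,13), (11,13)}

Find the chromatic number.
Clique number ω(G) = 3 (lower bound: χ ≥ ω).
The clique on [10, 11, 13] has size 3, forcing χ ≥ 3, and the coloring below uses 3 colors, so χ(G) = 3.
A valid 3-coloring: color 1: [4, 9, 10]; color 2: [2, 11, 14]; color 3: [7, 13].

χ(G) = 3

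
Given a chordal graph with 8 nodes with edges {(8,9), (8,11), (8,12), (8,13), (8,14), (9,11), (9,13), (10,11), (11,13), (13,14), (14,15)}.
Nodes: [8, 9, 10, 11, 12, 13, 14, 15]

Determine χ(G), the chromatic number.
χ(G) = 4

Clique number ω(G) = 4 (lower bound: χ ≥ ω).
The clique on [8, 9, 11, 13] has size 4, forcing χ ≥ 4, and the coloring below uses 4 colors, so χ(G) = 4.
A valid 4-coloring: color 1: [8, 10, 15]; color 2: [11, 12, 14]; color 3: [13]; color 4: [9].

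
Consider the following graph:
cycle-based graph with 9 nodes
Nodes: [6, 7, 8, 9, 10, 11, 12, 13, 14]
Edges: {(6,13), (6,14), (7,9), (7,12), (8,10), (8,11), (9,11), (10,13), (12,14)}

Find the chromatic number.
χ(G) = 3

Clique number ω(G) = 2 (lower bound: χ ≥ ω).
Odd cycle [8, 10, 13, 6, 14, 12, 7, 9, 11] needs 3 colors (χ ≥ 3).
The coloring below uses 3 colors, so χ(G) = 3.
A valid 3-coloring: color 1: [8, 9, 13, 14]; color 2: [6, 10, 11, 12]; color 3: [7].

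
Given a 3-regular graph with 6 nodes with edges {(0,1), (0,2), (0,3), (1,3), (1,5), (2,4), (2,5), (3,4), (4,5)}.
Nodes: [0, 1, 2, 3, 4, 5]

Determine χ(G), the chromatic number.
χ(G) = 3

Clique number ω(G) = 3 (lower bound: χ ≥ ω).
The clique on [0, 1, 3] has size 3, forcing χ ≥ 3, and the coloring below uses 3 colors, so χ(G) = 3.
A valid 3-coloring: color 1: [0, 5]; color 2: [2, 3]; color 3: [1, 4].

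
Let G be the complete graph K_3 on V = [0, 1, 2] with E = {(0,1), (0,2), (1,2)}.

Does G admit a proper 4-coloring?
A valid 4-coloring: color 1: [0]; color 2: [1]; color 3: [2].
(χ(G) = 3 ≤ 4.)

Yes, G is 4-colorable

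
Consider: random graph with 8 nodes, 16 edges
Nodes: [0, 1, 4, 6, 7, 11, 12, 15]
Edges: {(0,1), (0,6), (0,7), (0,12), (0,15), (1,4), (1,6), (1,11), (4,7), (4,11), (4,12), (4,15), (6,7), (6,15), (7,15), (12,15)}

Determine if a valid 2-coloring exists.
No, G is not 2-colorable

The clique on vertices [0, 6, 7, 15] has size 4 > 2, so it alone needs 4 colors.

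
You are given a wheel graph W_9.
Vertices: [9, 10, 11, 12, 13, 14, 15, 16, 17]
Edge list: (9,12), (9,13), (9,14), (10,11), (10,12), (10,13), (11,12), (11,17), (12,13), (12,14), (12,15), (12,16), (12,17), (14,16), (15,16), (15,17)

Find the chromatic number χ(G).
χ(G) = 3

Clique number ω(G) = 3 (lower bound: χ ≥ ω).
The clique on [9, 12, 13] has size 3, forcing χ ≥ 3, and the coloring below uses 3 colors, so χ(G) = 3.
A valid 3-coloring: color 1: [12]; color 2: [11, 13, 14, 15]; color 3: [9, 10, 16, 17].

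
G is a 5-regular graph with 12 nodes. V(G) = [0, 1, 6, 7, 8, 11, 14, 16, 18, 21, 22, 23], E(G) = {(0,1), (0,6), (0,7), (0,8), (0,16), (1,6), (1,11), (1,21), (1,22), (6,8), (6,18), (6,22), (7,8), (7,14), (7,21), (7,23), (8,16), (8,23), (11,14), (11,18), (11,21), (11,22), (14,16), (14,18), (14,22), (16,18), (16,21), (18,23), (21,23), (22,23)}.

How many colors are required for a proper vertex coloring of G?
χ(G) = 4

Clique number ω(G) = 3 (lower bound: χ ≥ ω).
Suppose a proper 3-coloring c exists. The clique [0, 1, 6] takes 3 distinct colors; by symmetry let c(0) = 1, c(1) = 2, c(6) = 3.
- Vertex 8: neighbors [0, 6] already have colors [1, 3] ⇒ c(8) = 2.
- Vertex 7: neighbors [0, 8] already have colors [1, 2] ⇒ c(7) = 3.
- Vertex 16: neighbors [0, 8] already have colors [1, 2] ⇒ c(16) = 3.
- Vertex 22: neighbors [1, 6] already have colors [2, 3] ⇒ c(22) = 1.
- Vertex 23: neighbors [22, 8, 7] already have colors [1, 2, 3] — all 3 colors blocked. Contradiction.
The forced assignments end in a contradiction, so G has no proper 3-coloring (χ ≥ 4).
The coloring below uses 4 colors, so χ(G) = 4.
A valid 4-coloring: color 1: [6, 7, 11, 16]; color 2: [1, 14, 23]; color 3: [0, 18, 21, 22]; color 4: [8].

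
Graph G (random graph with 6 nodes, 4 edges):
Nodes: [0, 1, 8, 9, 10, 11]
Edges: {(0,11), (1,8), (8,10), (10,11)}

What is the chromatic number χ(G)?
Clique number ω(G) = 2 (lower bound: χ ≥ ω).
The graph is bipartite (no odd cycle), so 2 colors suffice: χ(G) = 2.
A valid 2-coloring: color 1: [8, 9, 11]; color 2: [0, 1, 10].

χ(G) = 2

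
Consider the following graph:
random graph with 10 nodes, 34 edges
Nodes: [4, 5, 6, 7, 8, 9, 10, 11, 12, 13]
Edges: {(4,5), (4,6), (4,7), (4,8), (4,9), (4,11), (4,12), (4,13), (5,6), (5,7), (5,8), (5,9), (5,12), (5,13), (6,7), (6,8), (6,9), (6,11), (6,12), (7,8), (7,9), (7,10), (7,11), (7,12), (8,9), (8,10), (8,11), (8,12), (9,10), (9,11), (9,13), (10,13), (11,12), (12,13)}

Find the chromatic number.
Clique number ω(G) = 6 (lower bound: χ ≥ ω).
The clique on [4, 6, 7, 8, 9, 11] has size 6, forcing χ ≥ 6, and the coloring below uses 6 colors, so χ(G) = 6.
A valid 6-coloring: color 1: [4, 10]; color 2: [7, 13]; color 3: [8]; color 4: [9, 12]; color 5: [5, 11]; color 6: [6].

χ(G) = 6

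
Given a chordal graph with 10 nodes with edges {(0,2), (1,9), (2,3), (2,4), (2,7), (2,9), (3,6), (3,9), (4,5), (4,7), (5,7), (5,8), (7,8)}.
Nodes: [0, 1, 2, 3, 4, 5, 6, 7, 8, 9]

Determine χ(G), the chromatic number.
χ(G) = 3

Clique number ω(G) = 3 (lower bound: χ ≥ ω).
The clique on [2, 3, 9] has size 3, forcing χ ≥ 3, and the coloring below uses 3 colors, so χ(G) = 3.
A valid 3-coloring: color 1: [1, 2, 5, 6]; color 2: [0, 7, 9]; color 3: [3, 4, 8].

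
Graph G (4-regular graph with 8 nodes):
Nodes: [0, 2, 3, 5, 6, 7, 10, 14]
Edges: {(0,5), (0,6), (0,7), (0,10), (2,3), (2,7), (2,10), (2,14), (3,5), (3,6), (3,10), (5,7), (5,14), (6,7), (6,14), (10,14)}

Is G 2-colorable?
No, G is not 2-colorable

The clique on vertices [0, 5, 7] has size 3 > 2, so it alone needs 3 colors.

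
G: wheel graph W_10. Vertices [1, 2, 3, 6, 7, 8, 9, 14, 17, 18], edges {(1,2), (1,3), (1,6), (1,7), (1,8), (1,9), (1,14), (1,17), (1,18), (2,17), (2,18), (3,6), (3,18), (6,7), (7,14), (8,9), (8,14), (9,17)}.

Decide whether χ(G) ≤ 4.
Yes, G is 4-colorable

A valid 4-coloring: color 1: [1]; color 2: [2, 3, 9, 14]; color 3: [7, 8, 17, 18]; color 4: [6].
(χ(G) = 4 ≤ 4.)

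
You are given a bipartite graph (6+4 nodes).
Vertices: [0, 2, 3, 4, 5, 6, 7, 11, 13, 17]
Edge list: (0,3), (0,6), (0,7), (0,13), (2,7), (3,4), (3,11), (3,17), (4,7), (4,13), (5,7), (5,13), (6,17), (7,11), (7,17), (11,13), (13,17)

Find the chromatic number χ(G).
Clique number ω(G) = 2 (lower bound: χ ≥ ω).
The graph is bipartite (no odd cycle), so 2 colors suffice: χ(G) = 2.
A valid 2-coloring: color 1: [3, 6, 7, 13]; color 2: [0, 2, 4, 5, 11, 17].

χ(G) = 2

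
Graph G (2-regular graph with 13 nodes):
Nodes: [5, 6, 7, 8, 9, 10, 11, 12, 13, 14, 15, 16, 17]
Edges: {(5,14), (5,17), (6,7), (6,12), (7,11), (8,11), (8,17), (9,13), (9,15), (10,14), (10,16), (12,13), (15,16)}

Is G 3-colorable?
Yes, G is 3-colorable

A valid 3-coloring: color 1: [6, 10, 11, 13, 15, 17]; color 2: [7, 8, 9, 12, 14, 16]; color 3: [5].
(χ(G) = 3 ≤ 3.)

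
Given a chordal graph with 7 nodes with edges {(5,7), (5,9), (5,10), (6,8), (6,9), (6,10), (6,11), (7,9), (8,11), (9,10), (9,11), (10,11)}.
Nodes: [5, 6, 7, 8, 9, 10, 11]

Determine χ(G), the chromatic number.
Clique number ω(G) = 4 (lower bound: χ ≥ ω).
The clique on [6, 9, 10, 11] has size 4, forcing χ ≥ 4, and the coloring below uses 4 colors, so χ(G) = 4.
A valid 4-coloring: color 1: [8, 9]; color 2: [5, 11]; color 3: [6, 7]; color 4: [10].

χ(G) = 4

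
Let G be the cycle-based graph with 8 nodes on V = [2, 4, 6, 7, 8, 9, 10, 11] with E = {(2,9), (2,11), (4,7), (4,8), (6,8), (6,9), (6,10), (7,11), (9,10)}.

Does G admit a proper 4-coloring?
A valid 4-coloring: color 1: [8, 9, 11]; color 2: [2, 4, 6]; color 3: [7, 10].
(χ(G) = 3 ≤ 4.)

Yes, G is 4-colorable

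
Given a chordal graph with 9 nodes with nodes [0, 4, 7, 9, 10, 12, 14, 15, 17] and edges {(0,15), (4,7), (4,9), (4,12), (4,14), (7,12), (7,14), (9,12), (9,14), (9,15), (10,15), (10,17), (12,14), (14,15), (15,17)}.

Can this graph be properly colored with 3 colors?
The clique on vertices [4, 9, 12, 14] has size 4 > 3, so it alone needs 4 colors.

No, G is not 3-colorable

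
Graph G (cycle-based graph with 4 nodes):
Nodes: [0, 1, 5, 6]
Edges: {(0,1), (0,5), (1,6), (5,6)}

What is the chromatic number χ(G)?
χ(G) = 2

Clique number ω(G) = 2 (lower bound: χ ≥ ω).
The graph is bipartite (no odd cycle), so 2 colors suffice: χ(G) = 2.
A valid 2-coloring: color 1: [0, 6]; color 2: [1, 5].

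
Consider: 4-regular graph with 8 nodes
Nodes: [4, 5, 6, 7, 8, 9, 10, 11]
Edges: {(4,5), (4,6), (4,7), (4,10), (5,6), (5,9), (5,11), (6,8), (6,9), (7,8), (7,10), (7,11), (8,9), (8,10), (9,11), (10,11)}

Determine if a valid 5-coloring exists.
A valid 5-coloring: color 1: [5, 8]; color 2: [6, 11]; color 3: [4, 9]; color 4: [10]; color 5: [7].
(χ(G) = 4 ≤ 5.)

Yes, G is 5-colorable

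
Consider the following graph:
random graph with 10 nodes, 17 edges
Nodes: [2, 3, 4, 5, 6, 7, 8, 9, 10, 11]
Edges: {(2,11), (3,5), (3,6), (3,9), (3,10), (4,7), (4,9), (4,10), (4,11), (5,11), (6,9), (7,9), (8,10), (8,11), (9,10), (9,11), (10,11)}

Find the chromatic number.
Clique number ω(G) = 4 (lower bound: χ ≥ ω).
The clique on [4, 9, 10, 11] has size 4, forcing χ ≥ 4, and the coloring below uses 4 colors, so χ(G) = 4.
A valid 4-coloring: color 1: [3, 7, 11]; color 2: [2, 5, 8, 9]; color 3: [6, 10]; color 4: [4].

χ(G) = 4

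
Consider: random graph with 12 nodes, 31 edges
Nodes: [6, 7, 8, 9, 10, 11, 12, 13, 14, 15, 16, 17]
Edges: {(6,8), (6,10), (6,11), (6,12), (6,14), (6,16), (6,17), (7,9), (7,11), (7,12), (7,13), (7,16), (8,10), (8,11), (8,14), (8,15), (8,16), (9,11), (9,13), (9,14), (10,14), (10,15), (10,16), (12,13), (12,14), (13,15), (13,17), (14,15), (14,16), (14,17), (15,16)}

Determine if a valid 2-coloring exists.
No, G is not 2-colorable

The clique on vertices [6, 8, 10, 14, 16] has size 5 > 2, so it alone needs 5 colors.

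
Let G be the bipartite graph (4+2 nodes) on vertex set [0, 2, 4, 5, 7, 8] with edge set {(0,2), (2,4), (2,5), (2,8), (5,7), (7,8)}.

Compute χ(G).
χ(G) = 2

Clique number ω(G) = 2 (lower bound: χ ≥ ω).
The graph is bipartite (no odd cycle), so 2 colors suffice: χ(G) = 2.
A valid 2-coloring: color 1: [2, 7]; color 2: [0, 4, 5, 8].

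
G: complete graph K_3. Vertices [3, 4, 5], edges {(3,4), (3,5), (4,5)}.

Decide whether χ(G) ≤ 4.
A valid 4-coloring: color 1: [5]; color 2: [3]; color 3: [4].
(χ(G) = 3 ≤ 4.)

Yes, G is 4-colorable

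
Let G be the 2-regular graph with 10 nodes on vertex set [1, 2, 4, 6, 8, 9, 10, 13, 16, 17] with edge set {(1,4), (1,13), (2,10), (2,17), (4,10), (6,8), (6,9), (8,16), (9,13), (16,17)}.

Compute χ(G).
χ(G) = 2

Clique number ω(G) = 2 (lower bound: χ ≥ ω).
The graph is bipartite (no odd cycle), so 2 colors suffice: χ(G) = 2.
A valid 2-coloring: color 1: [2, 4, 6, 13, 16]; color 2: [1, 8, 9, 10, 17].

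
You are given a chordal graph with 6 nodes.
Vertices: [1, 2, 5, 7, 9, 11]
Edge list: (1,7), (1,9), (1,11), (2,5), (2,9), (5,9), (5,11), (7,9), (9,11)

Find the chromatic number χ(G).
Clique number ω(G) = 3 (lower bound: χ ≥ ω).
The clique on [1, 9, 11] has size 3, forcing χ ≥ 3, and the coloring below uses 3 colors, so χ(G) = 3.
A valid 3-coloring: color 1: [9]; color 2: [2, 7, 11]; color 3: [1, 5].

χ(G) = 3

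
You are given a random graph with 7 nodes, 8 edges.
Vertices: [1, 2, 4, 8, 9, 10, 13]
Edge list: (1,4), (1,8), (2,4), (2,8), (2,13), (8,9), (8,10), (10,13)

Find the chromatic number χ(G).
χ(G) = 2

Clique number ω(G) = 2 (lower bound: χ ≥ ω).
The graph is bipartite (no odd cycle), so 2 colors suffice: χ(G) = 2.
A valid 2-coloring: color 1: [4, 8, 13]; color 2: [1, 2, 9, 10].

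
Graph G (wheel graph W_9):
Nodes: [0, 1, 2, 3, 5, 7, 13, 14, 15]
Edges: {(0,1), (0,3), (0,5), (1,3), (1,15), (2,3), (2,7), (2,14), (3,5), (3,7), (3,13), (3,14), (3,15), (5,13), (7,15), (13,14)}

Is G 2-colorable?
The clique on vertices [0, 1, 3] has size 3 > 2, so it alone needs 3 colors.

No, G is not 2-colorable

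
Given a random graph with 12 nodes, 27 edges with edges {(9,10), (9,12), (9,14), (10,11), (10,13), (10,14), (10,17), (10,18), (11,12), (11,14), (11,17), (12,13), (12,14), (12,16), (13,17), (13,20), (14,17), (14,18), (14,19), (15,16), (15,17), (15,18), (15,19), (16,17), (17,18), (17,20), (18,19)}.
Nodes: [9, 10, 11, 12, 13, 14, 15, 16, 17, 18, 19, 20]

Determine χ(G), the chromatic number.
Clique number ω(G) = 4 (lower bound: χ ≥ ω).
The clique on [10, 14, 17, 18] has size 4, forcing χ ≥ 4, and the coloring below uses 4 colors, so χ(G) = 4.
A valid 4-coloring: color 1: [12, 17, 19]; color 2: [13, 14, 15]; color 3: [10, 16, 20]; color 4: [9, 11, 18].

χ(G) = 4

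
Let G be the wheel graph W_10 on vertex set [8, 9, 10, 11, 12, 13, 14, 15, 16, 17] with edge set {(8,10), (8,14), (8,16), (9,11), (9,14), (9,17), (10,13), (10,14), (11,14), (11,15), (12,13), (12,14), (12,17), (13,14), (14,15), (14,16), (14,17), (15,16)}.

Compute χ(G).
Clique number ω(G) = 3 (lower bound: χ ≥ ω).
Odd cycle [11, 15, 16, 8, 10, 13, 12, 17, 9] needs 3 colors (χ ≥ 3).
Vertex 14 is adjacent to every vertex of [8, 9, 10, 11, 12, 13, 15, 16, 17], which already need 3 colors among themselves, so 14 needs a new color (χ ≥ 4).
The coloring below uses 4 colors, so χ(G) = 4.
A valid 4-coloring: color 1: [14]; color 2: [10, 11, 16, 17]; color 3: [8, 9, 13, 15]; color 4: [12].

χ(G) = 4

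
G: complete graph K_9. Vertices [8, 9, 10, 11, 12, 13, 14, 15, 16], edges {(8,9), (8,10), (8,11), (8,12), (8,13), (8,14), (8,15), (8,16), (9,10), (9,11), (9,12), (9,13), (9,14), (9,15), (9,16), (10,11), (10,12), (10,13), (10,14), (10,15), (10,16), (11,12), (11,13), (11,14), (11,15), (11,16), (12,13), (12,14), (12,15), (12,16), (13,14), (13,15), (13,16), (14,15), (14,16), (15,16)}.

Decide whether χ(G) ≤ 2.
The clique on vertices [8, 9, 10, 11, 12, 13, 14, 15, 16] has size 9 > 2, so it alone needs 9 colors.

No, G is not 2-colorable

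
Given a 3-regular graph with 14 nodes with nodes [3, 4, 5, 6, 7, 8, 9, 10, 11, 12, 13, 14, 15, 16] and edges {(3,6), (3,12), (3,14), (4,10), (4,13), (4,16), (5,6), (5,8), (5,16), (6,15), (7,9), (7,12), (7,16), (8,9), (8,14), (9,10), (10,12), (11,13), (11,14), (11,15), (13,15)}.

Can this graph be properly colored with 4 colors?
A valid 4-coloring: color 1: [6, 7, 8, 10, 13]; color 2: [4, 5, 9, 12, 14, 15]; color 3: [3, 11, 16].
(χ(G) = 3 ≤ 4.)

Yes, G is 4-colorable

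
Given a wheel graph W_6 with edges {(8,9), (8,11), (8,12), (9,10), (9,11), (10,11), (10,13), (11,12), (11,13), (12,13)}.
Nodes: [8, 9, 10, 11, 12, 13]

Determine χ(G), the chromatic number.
χ(G) = 4

Clique number ω(G) = 3 (lower bound: χ ≥ ω).
Odd cycle [12, 8, 9, 10, 13] needs 3 colors (χ ≥ 3).
Vertex 11 is adjacent to every vertex of [8, 9, 10, 12, 13], which already need 3 colors among themselves, so 11 needs a new color (χ ≥ 4).
The coloring below uses 4 colors, so χ(G) = 4.
A valid 4-coloring: color 1: [11]; color 2: [10, 12]; color 3: [8, 13]; color 4: [9].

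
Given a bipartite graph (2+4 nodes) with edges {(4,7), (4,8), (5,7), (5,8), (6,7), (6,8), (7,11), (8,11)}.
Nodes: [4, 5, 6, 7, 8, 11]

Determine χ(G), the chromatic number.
Clique number ω(G) = 2 (lower bound: χ ≥ ω).
The graph is bipartite (no odd cycle), so 2 colors suffice: χ(G) = 2.
A valid 2-coloring: color 1: [7, 8]; color 2: [4, 5, 6, 11].

χ(G) = 2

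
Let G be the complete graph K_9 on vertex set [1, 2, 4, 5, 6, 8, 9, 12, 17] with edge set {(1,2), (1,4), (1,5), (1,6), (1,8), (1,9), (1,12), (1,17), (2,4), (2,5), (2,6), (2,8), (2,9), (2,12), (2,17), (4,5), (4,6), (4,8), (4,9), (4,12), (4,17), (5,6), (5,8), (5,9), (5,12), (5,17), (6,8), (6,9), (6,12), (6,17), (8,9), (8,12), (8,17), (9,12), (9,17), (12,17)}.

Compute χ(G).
Clique number ω(G) = 9 (lower bound: χ ≥ ω).
The clique on [1, 2, 4, 5, 6, 8, 9, 12, 17] has size 9, forcing χ ≥ 9, and the coloring below uses 9 colors, so χ(G) = 9.
A valid 9-coloring: color 1: [6]; color 2: [2]; color 3: [12]; color 4: [5]; color 5: [1]; color 6: [4]; color 7: [17]; color 8: [9]; color 9: [8].

χ(G) = 9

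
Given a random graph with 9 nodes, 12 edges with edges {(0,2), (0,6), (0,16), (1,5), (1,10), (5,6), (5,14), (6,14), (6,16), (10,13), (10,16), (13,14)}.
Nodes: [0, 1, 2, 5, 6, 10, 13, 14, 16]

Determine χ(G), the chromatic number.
Clique number ω(G) = 3 (lower bound: χ ≥ ω).
The clique on [0, 6, 16] has size 3, forcing χ ≥ 3, and the coloring below uses 3 colors, so χ(G) = 3.
A valid 3-coloring: color 1: [2, 6, 10]; color 2: [0, 5, 13]; color 3: [1, 14, 16].

χ(G) = 3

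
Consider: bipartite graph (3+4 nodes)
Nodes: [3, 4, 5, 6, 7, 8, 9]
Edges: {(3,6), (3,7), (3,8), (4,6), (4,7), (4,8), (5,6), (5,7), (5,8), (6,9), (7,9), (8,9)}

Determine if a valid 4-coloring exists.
Yes, G is 4-colorable

A valid 4-coloring: color 1: [6, 7, 8]; color 2: [3, 4, 5, 9].
(χ(G) = 2 ≤ 4.)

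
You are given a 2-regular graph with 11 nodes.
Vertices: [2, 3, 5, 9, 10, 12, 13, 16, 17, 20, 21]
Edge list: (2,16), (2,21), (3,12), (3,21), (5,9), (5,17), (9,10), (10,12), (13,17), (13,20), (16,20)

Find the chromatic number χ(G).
Clique number ω(G) = 2 (lower bound: χ ≥ ω).
Odd cycle [17, 5, 9, 10, 12, 3, 21, 2, 16, 20, 13] needs 3 colors (χ ≥ 3).
The coloring below uses 3 colors, so χ(G) = 3.
A valid 3-coloring: color 1: [2, 3, 10, 17, 20]; color 2: [9, 12, 13, 16, 21]; color 3: [5].

χ(G) = 3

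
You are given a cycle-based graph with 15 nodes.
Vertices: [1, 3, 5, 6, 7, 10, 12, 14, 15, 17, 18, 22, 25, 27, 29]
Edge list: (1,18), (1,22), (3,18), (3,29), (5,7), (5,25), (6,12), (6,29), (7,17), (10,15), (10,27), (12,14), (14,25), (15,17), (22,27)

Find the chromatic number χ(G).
χ(G) = 3

Clique number ω(G) = 2 (lower bound: χ ≥ ω).
Odd cycle [7, 17, 15, 10, 27, 22, 1, 18, 3, 29, 6, 12, 14, 25, 5] needs 3 colors (χ ≥ 3).
The coloring below uses 3 colors, so χ(G) = 3.
A valid 3-coloring: color 1: [1, 3, 6, 7, 15, 25, 27]; color 2: [5, 10, 12, 17, 18, 22, 29]; color 3: [14].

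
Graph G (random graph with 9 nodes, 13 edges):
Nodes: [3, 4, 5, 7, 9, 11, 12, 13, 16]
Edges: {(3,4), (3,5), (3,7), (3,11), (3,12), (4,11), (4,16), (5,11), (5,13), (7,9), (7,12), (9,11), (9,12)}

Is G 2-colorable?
The clique on vertices [7, 9, 12] has size 3 > 2, so it alone needs 3 colors.

No, G is not 2-colorable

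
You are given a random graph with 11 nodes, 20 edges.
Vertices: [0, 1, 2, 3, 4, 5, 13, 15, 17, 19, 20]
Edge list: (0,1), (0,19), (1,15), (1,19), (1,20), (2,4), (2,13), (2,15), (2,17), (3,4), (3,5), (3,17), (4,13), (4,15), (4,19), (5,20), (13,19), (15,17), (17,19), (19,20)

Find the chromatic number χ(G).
χ(G) = 3

Clique number ω(G) = 3 (lower bound: χ ≥ ω).
The clique on [2, 15, 17] has size 3, forcing χ ≥ 3, and the coloring below uses 3 colors, so χ(G) = 3.
A valid 3-coloring: color 1: [2, 3, 19]; color 2: [1, 4, 5, 17]; color 3: [0, 13, 15, 20].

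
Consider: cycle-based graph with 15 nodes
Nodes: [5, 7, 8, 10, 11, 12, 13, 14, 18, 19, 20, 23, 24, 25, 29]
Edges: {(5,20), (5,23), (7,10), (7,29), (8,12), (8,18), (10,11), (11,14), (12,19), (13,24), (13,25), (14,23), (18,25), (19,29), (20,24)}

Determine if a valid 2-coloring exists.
No, G is not 2-colorable

Odd cycle [7, 29, 19, 12, 8, 18, 25, 13, 24, 20, 5, 23, 14, 11, 10] needs 3 colors (χ ≥ 3).
Hence χ(G) ≥ 3 > 2, so no proper 2-coloring exists.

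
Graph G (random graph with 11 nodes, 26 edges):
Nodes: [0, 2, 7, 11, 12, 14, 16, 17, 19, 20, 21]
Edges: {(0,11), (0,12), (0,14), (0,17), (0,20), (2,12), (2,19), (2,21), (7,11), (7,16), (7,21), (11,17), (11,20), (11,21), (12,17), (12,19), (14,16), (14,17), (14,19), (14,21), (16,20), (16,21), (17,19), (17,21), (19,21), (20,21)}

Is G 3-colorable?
No, G is not 3-colorable

The clique on vertices [14, 17, 19, 21] has size 4 > 3, so it alone needs 4 colors.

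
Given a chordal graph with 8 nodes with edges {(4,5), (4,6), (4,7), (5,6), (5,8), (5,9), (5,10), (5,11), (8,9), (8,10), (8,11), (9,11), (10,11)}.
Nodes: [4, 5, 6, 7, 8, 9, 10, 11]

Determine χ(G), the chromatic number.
Clique number ω(G) = 4 (lower bound: χ ≥ ω).
The clique on [5, 8, 9, 11] has size 4, forcing χ ≥ 4, and the coloring below uses 4 colors, so χ(G) = 4.
A valid 4-coloring: color 1: [5, 7]; color 2: [4, 8]; color 3: [6, 11]; color 4: [9, 10].

χ(G) = 4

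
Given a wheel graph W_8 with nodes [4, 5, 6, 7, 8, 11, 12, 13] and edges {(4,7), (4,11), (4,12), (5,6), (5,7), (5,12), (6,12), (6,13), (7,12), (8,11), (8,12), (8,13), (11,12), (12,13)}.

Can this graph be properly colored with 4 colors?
Yes, G is 4-colorable

A valid 4-coloring: color 1: [12]; color 2: [6, 7, 11]; color 3: [4, 5, 8]; color 4: [13].
(χ(G) = 4 ≤ 4.)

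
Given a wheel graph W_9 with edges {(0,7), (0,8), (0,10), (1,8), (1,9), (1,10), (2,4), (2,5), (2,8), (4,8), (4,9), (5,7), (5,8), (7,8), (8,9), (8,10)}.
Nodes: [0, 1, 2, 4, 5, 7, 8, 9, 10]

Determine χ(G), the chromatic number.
χ(G) = 3

Clique number ω(G) = 3 (lower bound: χ ≥ ω).
The clique on [0, 8, 10] has size 3, forcing χ ≥ 3, and the coloring below uses 3 colors, so χ(G) = 3.
A valid 3-coloring: color 1: [8]; color 2: [0, 1, 4, 5]; color 3: [2, 7, 9, 10].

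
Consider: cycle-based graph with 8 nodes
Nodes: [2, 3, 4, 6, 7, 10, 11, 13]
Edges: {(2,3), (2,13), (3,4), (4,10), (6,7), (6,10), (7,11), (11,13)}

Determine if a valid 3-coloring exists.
A valid 3-coloring: color 1: [3, 7, 10, 13]; color 2: [2, 4, 6, 11].
(χ(G) = 2 ≤ 3.)

Yes, G is 3-colorable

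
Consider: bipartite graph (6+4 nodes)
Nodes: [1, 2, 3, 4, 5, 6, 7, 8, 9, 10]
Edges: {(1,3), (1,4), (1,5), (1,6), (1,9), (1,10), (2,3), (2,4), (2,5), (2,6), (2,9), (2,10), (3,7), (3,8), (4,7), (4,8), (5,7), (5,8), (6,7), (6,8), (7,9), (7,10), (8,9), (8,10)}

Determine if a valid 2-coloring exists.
Yes, G is 2-colorable

A valid 2-coloring: color 1: [1, 2, 7, 8]; color 2: [3, 4, 5, 6, 9, 10].
(χ(G) = 2 ≤ 2.)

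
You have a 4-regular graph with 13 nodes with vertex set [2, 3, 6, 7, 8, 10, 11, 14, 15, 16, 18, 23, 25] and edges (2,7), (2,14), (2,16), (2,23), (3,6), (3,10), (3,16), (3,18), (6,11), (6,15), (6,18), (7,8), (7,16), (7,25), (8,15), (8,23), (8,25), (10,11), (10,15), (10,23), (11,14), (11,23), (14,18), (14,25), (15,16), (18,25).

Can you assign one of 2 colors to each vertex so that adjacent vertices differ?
The clique on vertices [2, 7, 16] has size 3 > 2, so it alone needs 3 colors.

No, G is not 2-colorable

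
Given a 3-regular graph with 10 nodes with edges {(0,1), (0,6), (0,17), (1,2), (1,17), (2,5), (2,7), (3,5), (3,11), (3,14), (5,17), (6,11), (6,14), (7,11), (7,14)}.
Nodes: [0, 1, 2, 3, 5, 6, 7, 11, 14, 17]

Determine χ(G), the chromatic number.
Clique number ω(G) = 3 (lower bound: χ ≥ ω).
The clique on [0, 1, 17] has size 3, forcing χ ≥ 3, and the coloring below uses 3 colors, so χ(G) = 3.
A valid 3-coloring: color 1: [1, 3, 6, 7]; color 2: [2, 11, 14, 17]; color 3: [0, 5].

χ(G) = 3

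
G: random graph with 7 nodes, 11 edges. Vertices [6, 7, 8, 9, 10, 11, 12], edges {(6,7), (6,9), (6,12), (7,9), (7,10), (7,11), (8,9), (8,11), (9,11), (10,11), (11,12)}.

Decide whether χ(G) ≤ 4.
A valid 4-coloring: color 1: [6, 11]; color 2: [7, 8, 12]; color 3: [9, 10].
(χ(G) = 3 ≤ 4.)

Yes, G is 4-colorable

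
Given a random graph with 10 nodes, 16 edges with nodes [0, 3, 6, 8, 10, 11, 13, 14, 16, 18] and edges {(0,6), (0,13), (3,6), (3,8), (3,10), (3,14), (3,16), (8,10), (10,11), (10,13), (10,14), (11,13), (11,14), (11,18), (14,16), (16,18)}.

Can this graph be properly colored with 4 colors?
A valid 4-coloring: color 1: [6, 10, 16]; color 2: [0, 3, 11]; color 3: [8, 13, 14, 18].
(χ(G) = 3 ≤ 4.)

Yes, G is 4-colorable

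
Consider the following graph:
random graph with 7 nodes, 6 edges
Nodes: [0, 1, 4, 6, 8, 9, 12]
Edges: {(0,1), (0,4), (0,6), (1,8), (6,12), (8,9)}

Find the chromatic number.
Clique number ω(G) = 2 (lower bound: χ ≥ ω).
The graph is bipartite (no odd cycle), so 2 colors suffice: χ(G) = 2.
A valid 2-coloring: color 1: [0, 8, 12]; color 2: [1, 4, 6, 9].

χ(G) = 2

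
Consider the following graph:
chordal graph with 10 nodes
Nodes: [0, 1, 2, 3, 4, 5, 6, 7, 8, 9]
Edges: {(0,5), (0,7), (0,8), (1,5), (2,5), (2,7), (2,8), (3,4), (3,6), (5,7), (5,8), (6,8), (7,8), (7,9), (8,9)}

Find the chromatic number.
χ(G) = 4

Clique number ω(G) = 4 (lower bound: χ ≥ ω).
The clique on [0, 5, 7, 8] has size 4, forcing χ ≥ 4, and the coloring below uses 4 colors, so χ(G) = 4.
A valid 4-coloring: color 1: [1, 3, 8]; color 2: [4, 5, 6, 9]; color 3: [7]; color 4: [0, 2].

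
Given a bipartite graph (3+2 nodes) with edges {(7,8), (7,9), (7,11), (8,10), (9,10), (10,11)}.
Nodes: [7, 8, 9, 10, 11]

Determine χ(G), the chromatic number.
Clique number ω(G) = 2 (lower bound: χ ≥ ω).
The graph is bipartite (no odd cycle), so 2 colors suffice: χ(G) = 2.
A valid 2-coloring: color 1: [7, 10]; color 2: [8, 9, 11].

χ(G) = 2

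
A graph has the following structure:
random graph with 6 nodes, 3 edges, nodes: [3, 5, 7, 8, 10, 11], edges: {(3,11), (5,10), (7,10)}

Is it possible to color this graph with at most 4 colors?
A valid 4-coloring: color 1: [8, 10, 11]; color 2: [3, 5, 7].
(χ(G) = 2 ≤ 4.)

Yes, G is 4-colorable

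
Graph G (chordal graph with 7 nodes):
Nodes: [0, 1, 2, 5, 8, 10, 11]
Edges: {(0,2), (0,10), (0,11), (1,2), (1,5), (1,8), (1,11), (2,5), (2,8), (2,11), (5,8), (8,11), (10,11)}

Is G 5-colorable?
Yes, G is 5-colorable

A valid 5-coloring: color 1: [2, 10]; color 2: [5, 11]; color 3: [0, 1]; color 4: [8].
(χ(G) = 4 ≤ 5.)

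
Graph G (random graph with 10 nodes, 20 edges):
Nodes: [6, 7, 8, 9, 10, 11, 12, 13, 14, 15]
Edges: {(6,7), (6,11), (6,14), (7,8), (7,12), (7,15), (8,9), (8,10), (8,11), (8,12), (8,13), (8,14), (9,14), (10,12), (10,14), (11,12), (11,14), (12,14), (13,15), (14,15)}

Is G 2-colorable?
No, G is not 2-colorable

The clique on vertices [8, 10, 12, 14] has size 4 > 2, so it alone needs 4 colors.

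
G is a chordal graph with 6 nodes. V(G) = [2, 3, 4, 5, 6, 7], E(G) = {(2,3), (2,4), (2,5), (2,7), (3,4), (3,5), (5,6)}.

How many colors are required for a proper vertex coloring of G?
χ(G) = 3

Clique number ω(G) = 3 (lower bound: χ ≥ ω).
The clique on [2, 3, 4] has size 3, forcing χ ≥ 3, and the coloring below uses 3 colors, so χ(G) = 3.
A valid 3-coloring: color 1: [2, 6]; color 2: [4, 5, 7]; color 3: [3].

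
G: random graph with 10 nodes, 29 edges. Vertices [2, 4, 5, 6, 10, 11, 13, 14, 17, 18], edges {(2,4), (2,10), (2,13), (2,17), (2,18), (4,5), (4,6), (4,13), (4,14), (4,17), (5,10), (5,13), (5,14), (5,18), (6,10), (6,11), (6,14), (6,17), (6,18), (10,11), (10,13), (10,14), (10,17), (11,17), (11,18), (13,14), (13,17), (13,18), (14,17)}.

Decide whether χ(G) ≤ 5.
A valid 5-coloring: color 1: [6, 13]; color 2: [4, 10, 18]; color 3: [5, 17]; color 4: [2, 11, 14].
(χ(G) = 4 ≤ 5.)

Yes, G is 5-colorable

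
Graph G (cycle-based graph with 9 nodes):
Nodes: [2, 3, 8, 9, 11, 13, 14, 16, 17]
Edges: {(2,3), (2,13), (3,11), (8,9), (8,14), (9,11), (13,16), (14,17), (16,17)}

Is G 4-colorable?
A valid 4-coloring: color 1: [2, 9, 14, 16]; color 2: [3, 8, 13, 17]; color 3: [11].
(χ(G) = 3 ≤ 4.)

Yes, G is 4-colorable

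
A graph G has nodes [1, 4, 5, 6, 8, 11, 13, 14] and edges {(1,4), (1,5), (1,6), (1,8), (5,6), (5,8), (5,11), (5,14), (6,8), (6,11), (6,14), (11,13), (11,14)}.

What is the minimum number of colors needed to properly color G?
Clique number ω(G) = 4 (lower bound: χ ≥ ω).
The clique on [1, 5, 6, 8] has size 4, forcing χ ≥ 4, and the coloring below uses 4 colors, so χ(G) = 4.
A valid 4-coloring: color 1: [4, 5, 13]; color 2: [6]; color 3: [1, 11]; color 4: [8, 14].

χ(G) = 4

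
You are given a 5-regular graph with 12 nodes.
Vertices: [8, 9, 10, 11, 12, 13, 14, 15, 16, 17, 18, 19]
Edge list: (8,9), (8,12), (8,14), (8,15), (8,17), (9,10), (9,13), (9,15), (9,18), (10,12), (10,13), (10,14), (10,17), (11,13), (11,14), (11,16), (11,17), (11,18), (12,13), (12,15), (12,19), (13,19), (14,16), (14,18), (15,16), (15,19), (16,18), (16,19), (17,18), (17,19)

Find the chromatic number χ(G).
Clique number ω(G) = 4 (lower bound: χ ≥ ω).
The clique on [11, 14, 16, 18] has size 4, forcing χ ≥ 4, and the coloring below uses 4 colors, so χ(G) = 4.
A valid 4-coloring: color 1: [8, 10, 11, 19]; color 2: [9, 12, 16, 17]; color 3: [13, 14, 15]; color 4: [18].

χ(G) = 4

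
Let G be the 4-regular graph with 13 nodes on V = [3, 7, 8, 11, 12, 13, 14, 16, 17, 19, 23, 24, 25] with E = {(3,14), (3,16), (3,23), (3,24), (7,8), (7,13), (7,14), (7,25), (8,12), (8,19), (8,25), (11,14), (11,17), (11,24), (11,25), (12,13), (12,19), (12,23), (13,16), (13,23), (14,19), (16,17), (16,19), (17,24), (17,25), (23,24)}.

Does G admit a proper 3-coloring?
Yes, G is 3-colorable

A valid 3-coloring: color 1: [3, 8, 11, 13]; color 2: [7, 17, 19, 23]; color 3: [12, 14, 16, 24, 25].
(χ(G) = 3 ≤ 3.)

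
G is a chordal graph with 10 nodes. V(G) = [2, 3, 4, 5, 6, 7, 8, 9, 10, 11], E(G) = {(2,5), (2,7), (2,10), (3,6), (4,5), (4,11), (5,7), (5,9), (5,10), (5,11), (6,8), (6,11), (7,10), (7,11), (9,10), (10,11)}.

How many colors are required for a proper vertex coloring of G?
Clique number ω(G) = 4 (lower bound: χ ≥ ω).
The clique on [2, 5, 7, 10] has size 4, forcing χ ≥ 4, and the coloring below uses 4 colors, so χ(G) = 4.
A valid 4-coloring: color 1: [5, 6]; color 2: [3, 4, 8, 10]; color 3: [2, 9, 11]; color 4: [7].

χ(G) = 4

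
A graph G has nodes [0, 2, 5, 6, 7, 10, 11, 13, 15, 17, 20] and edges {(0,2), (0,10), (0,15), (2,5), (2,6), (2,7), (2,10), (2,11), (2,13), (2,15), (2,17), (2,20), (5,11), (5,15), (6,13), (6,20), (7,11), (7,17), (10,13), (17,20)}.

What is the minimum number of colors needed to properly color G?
Clique number ω(G) = 3 (lower bound: χ ≥ ω).
The clique on [0, 2, 10] has size 3, forcing χ ≥ 3, and the coloring below uses 3 colors, so χ(G) = 3.
A valid 3-coloring: color 1: [2]; color 2: [0, 5, 7, 13, 20]; color 3: [6, 10, 11, 15, 17].

χ(G) = 3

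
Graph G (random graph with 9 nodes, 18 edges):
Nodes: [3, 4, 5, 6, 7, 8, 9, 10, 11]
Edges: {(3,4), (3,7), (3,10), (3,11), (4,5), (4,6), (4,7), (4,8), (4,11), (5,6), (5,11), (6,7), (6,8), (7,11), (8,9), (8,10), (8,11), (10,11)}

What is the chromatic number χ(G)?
Clique number ω(G) = 4 (lower bound: χ ≥ ω).
The clique on [3, 4, 7, 11] has size 4, forcing χ ≥ 4, and the coloring below uses 4 colors, so χ(G) = 4.
A valid 4-coloring: color 1: [6, 9, 11]; color 2: [4, 10]; color 3: [3, 5, 8]; color 4: [7].

χ(G) = 4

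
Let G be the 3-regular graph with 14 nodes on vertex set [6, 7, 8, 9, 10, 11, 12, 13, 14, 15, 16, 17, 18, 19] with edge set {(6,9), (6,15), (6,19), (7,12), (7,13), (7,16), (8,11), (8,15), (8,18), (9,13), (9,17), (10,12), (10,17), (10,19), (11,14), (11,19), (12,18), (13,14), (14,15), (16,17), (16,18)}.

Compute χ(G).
χ(G) = 3

Clique number ω(G) = 2 (lower bound: χ ≥ ω).
Odd cycle [12, 7, 13, 14, 11, 19, 10] needs 3 colors (χ ≥ 3).
The coloring below uses 3 colors, so χ(G) = 3.
A valid 3-coloring: color 1: [7, 15, 17, 18, 19]; color 2: [8, 9, 10, 14, 16]; color 3: [6, 11, 12, 13].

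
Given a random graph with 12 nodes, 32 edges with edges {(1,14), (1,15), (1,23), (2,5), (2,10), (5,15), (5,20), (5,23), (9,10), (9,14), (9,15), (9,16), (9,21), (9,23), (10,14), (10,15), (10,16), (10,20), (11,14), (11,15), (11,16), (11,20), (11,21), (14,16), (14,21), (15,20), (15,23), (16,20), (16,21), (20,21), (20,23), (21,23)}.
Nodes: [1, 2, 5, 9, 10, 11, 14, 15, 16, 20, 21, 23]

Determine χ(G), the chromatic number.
Clique number ω(G) = 4 (lower bound: χ ≥ ω).
Suppose a proper 4-coloring c exists. The clique [5, 15, 20, 23] takes 4 distinct colors; by symmetry let c(5) = 1, c(15) = 2, c(20) = 3, c(23) = 4.
- Vertex 9: neighbors [15, 23] already have colors [2, 4]; try each remaining color.
- Case c(9) = 1:
  - Vertex 10: neighbors [9, 15, 20] already have colors [1, 2, 3] ⇒ c(10) = 4.
  - Vertex 16: neighbors [9, 20, 10] already have colors [1, 3, 4] ⇒ c(16) = 2.
  - Vertex 21: neighbors [9, 16, 20, 23] already have colors [1, 2, 3, 4] — all 4 colors blocked. Contradiction.
- Case c(9) = 3:
  - Vertex 10: neighbors [15, 9] already have colors [2, 3]; try each remaining color.
  - Case c(10) = 1:
    - Vertex 14: neighbors [10, 9] already have colors [1, 3]; try each remaining color.
    - Case c(14) = 2:
      - Vertex 16: neighbors [10, 14, 9] already have colors [1, 2, 3] ⇒ c(16) = 4.
      - Vertex 11: neighbors [14, 20, 16] already have colors [2, 3, 4] ⇒ c(11) = 1.
      - Vertex 21: neighbors [11, 14, 9, 16] already have colors [1, 2, 3, 4] — all 4 colors blocked. Contradiction.
    - Case c(14) = 4:
      - Vertex 11: neighbors [15, 20, 14] already have colors [2, 3, 4] ⇒ c(11) = 1.
      - Vertex 16: neighbors [10, 9, 14] already have colors [1, 3, 4] ⇒ c(16) = 2.
      - Vertex 21: neighbors [11, 16, 9, 14] already have colors [1, 2, 3, 4] — all 4 colors blocked. Contradiction.
  - Case c(10) = 4:
    - Vertex 14: neighbors [9, 10] already have colors [3, 4]; try each remaining color.
    - Case c(14) = 1:
      - Vertex 11: neighbors [14, 15, 20] already have colors [1, 2, 3] ⇒ c(11) = 4.
      - Vertex 16: neighbors [14, 9, 10] already have colors [1, 3, 4] ⇒ c(16) = 2.
      - Vertex 21: neighbors [14, 16, 9, 11] already have colors [1, 2, 3, 4] — all 4 colors blocked. Contradiction.
    - Case c(14) = 2:
      - Vertex 16: neighbors [14, 9, 10] already have colors [2, 3, 4] ⇒ c(16) = 1.
      - Vertex 21: neighbors [16, 14, 9, 23] already have colors [1, 2, 3, 4] — all 4 colors blocked. Contradiction.
Every case ends in a contradiction, so G has no proper 4-coloring (χ ≥ 5).
The coloring below uses 5 colors, so χ(G) = 5.
A valid 5-coloring: color 1: [1, 2, 9, 20]; color 2: [14, 15]; color 3: [10, 11, 23]; color 4: [5, 16]; color 5: [21].

χ(G) = 5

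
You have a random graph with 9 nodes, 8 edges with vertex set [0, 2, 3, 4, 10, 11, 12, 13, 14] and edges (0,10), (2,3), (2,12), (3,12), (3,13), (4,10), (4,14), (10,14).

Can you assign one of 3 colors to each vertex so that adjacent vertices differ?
A valid 3-coloring: color 1: [3, 10, 11]; color 2: [0, 2, 4, 13]; color 3: [12, 14].
(χ(G) = 3 ≤ 3.)

Yes, G is 3-colorable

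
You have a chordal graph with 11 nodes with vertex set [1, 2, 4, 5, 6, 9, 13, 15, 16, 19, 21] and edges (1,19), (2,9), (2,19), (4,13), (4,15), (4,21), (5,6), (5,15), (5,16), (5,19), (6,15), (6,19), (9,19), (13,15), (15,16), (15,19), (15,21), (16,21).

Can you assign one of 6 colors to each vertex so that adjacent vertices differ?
A valid 6-coloring: color 1: [1, 9, 15]; color 2: [4, 16, 19]; color 3: [2, 5, 13, 21]; color 4: [6].
(χ(G) = 4 ≤ 6.)

Yes, G is 6-colorable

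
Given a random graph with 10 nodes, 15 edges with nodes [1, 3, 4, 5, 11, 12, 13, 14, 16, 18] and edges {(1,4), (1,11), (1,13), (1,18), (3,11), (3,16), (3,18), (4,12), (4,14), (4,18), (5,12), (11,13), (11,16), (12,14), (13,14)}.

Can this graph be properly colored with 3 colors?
A valid 3-coloring: color 1: [4, 5, 11]; color 2: [1, 3, 14]; color 3: [12, 13, 16, 18].
(χ(G) = 3 ≤ 3.)

Yes, G is 3-colorable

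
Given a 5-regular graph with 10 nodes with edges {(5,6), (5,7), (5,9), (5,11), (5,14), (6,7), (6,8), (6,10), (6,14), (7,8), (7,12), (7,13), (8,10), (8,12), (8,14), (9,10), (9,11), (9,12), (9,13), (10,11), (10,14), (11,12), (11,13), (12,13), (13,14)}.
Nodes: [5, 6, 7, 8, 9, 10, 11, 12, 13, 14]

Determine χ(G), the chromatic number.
χ(G) = 4

Clique number ω(G) = 4 (lower bound: χ ≥ ω).
The clique on [6, 8, 10, 14] has size 4, forcing χ ≥ 4, and the coloring below uses 4 colors, so χ(G) = 4.
A valid 4-coloring: color 1: [7, 9, 14]; color 2: [5, 10, 12]; color 3: [8, 11]; color 4: [6, 13].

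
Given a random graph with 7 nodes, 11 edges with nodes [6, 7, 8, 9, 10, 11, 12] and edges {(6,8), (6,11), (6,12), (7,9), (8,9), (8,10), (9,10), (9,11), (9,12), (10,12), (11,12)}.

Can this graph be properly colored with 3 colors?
Yes, G is 3-colorable

A valid 3-coloring: color 1: [6, 9]; color 2: [7, 8, 12]; color 3: [10, 11].
(χ(G) = 3 ≤ 3.)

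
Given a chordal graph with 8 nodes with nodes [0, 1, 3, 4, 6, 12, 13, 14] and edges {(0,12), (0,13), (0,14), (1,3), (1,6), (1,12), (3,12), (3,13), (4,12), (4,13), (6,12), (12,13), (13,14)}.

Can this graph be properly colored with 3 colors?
A valid 3-coloring: color 1: [12, 14]; color 2: [1, 13]; color 3: [0, 3, 4, 6].
(χ(G) = 3 ≤ 3.)

Yes, G is 3-colorable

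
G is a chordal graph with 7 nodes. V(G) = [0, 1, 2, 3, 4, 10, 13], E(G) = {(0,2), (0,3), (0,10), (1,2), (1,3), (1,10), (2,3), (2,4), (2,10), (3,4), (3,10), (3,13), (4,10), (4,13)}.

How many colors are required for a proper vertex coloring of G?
χ(G) = 4

Clique number ω(G) = 4 (lower bound: χ ≥ ω).
The clique on [0, 2, 3, 10] has size 4, forcing χ ≥ 4, and the coloring below uses 4 colors, so χ(G) = 4.
A valid 4-coloring: color 1: [3]; color 2: [10, 13]; color 3: [2]; color 4: [0, 1, 4].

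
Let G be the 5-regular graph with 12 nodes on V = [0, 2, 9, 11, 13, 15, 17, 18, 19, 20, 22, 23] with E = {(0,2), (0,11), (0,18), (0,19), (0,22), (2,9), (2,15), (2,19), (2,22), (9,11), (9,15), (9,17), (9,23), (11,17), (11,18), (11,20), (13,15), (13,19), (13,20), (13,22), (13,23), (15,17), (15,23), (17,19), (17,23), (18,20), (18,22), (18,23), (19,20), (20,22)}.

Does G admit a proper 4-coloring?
A valid 4-coloring: color 1: [2, 11, 23]; color 2: [15, 19, 22]; color 3: [0, 9, 20]; color 4: [13, 17, 18].
(χ(G) = 4 ≤ 4.)

Yes, G is 4-colorable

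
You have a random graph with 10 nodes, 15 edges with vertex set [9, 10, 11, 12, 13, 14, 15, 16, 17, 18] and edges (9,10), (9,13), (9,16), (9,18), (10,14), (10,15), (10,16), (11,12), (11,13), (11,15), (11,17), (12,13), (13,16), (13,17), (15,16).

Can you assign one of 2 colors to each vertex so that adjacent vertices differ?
The clique on vertices [9, 10, 16] has size 3 > 2, so it alone needs 3 colors.

No, G is not 2-colorable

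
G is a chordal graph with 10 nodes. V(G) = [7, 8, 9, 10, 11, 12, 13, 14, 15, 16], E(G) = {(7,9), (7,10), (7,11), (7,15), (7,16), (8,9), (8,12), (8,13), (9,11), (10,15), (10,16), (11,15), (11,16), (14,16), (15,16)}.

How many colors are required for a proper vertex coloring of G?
χ(G) = 4

Clique number ω(G) = 4 (lower bound: χ ≥ ω).
The clique on [7, 10, 15, 16] has size 4, forcing χ ≥ 4, and the coloring below uses 4 colors, so χ(G) = 4.
A valid 4-coloring: color 1: [7, 8, 14]; color 2: [9, 12, 13, 16]; color 3: [10, 11]; color 4: [15].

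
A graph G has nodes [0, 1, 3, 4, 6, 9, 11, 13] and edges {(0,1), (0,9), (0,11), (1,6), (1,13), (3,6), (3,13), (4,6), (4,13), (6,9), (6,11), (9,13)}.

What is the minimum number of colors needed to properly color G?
Clique number ω(G) = 2 (lower bound: χ ≥ ω).
The graph is bipartite (no odd cycle), so 2 colors suffice: χ(G) = 2.
A valid 2-coloring: color 1: [0, 6, 13]; color 2: [1, 3, 4, 9, 11].

χ(G) = 2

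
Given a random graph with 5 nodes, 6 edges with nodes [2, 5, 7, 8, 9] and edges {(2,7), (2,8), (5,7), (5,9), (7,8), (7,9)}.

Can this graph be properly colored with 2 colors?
No, G is not 2-colorable

The clique on vertices [2, 7, 8] has size 3 > 2, so it alone needs 3 colors.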